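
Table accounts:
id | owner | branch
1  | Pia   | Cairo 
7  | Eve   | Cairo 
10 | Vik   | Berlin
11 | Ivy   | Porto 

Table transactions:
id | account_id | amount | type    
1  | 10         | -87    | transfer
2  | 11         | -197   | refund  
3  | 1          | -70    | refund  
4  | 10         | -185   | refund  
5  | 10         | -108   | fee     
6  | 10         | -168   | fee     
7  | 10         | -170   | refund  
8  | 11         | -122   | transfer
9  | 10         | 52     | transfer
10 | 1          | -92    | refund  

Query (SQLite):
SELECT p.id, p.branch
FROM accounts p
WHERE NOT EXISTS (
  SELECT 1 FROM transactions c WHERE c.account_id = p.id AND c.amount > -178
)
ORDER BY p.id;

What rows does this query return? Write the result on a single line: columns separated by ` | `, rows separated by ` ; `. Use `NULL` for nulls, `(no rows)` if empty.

For each accounts row, check whether any transactions with matching account_id has amount > -178.
Keep rows where that is false.

7 | Cairo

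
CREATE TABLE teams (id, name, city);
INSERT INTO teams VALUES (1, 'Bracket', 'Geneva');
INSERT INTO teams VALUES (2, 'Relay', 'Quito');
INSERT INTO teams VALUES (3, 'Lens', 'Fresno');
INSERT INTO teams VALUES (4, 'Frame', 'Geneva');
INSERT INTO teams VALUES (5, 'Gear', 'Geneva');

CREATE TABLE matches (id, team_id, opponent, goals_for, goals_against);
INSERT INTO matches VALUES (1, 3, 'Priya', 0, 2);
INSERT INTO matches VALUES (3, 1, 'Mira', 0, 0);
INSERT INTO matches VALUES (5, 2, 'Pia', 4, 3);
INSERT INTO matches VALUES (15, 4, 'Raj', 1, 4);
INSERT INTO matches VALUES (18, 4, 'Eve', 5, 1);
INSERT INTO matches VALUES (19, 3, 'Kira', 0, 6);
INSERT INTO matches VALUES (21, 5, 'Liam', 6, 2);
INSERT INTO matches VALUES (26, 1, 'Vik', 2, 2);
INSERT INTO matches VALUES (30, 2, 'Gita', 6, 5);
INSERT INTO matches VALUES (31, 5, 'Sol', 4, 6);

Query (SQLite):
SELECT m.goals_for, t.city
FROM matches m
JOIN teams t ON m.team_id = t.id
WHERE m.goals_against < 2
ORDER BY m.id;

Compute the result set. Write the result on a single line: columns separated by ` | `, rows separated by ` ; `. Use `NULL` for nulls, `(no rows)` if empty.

Each matches row matches the teams row where team_id = teams.id.
Then keep rows with m.goals_against < 2.

0 | Geneva ; 5 | Geneva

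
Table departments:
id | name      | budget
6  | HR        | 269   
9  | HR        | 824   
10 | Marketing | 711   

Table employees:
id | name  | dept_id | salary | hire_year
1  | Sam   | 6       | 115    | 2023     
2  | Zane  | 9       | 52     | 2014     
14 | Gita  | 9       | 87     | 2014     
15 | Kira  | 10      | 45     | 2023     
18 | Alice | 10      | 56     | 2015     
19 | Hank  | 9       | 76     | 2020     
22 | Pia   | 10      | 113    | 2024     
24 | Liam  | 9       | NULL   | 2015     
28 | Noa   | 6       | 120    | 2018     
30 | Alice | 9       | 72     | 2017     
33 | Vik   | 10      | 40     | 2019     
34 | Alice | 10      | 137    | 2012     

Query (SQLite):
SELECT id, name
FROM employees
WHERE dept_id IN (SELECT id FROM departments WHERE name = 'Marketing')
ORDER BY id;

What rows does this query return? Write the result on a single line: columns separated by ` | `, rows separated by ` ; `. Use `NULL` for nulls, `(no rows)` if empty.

Inner query: departments.id where name = 'Marketing'.
Outer: keep employees rows whose dept_id is in that set.
Inner query → {10}

15 | Kira ; 18 | Alice ; 22 | Pia ; 33 | Vik ; 34 | Alice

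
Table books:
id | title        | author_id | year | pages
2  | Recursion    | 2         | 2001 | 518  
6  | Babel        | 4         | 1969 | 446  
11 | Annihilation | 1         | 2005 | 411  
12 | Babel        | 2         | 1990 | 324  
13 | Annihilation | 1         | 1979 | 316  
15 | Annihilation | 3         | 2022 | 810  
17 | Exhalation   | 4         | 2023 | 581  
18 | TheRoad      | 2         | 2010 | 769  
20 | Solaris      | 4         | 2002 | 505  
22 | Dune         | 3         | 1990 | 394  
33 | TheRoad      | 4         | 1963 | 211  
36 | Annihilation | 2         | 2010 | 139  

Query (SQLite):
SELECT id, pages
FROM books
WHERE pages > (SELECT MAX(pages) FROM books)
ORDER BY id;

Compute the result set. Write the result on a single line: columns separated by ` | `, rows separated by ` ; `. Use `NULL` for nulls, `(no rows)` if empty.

Scalar subquery: MAX(pages) over all books rows = 810.
Keep rows where pages > that value.

(no rows)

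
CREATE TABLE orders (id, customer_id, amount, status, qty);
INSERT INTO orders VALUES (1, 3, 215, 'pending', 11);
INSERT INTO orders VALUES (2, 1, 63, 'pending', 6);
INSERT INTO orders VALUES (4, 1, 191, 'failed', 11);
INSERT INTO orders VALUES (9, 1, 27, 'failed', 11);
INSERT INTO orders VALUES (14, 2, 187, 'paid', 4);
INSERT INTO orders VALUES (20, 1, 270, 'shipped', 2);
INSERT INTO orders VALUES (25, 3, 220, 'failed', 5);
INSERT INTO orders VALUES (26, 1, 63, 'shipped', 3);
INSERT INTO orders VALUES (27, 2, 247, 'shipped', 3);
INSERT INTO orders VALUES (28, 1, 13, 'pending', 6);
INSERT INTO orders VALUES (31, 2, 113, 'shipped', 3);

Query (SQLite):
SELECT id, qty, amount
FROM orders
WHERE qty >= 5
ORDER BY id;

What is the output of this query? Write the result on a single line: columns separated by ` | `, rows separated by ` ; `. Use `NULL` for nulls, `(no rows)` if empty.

qty >= 5: ids {1, 2, 4, 9, 25, 28}

1 | 11 | 215 ; 2 | 6 | 63 ; 4 | 11 | 191 ; 9 | 11 | 27 ; 25 | 5 | 220 ; 28 | 6 | 13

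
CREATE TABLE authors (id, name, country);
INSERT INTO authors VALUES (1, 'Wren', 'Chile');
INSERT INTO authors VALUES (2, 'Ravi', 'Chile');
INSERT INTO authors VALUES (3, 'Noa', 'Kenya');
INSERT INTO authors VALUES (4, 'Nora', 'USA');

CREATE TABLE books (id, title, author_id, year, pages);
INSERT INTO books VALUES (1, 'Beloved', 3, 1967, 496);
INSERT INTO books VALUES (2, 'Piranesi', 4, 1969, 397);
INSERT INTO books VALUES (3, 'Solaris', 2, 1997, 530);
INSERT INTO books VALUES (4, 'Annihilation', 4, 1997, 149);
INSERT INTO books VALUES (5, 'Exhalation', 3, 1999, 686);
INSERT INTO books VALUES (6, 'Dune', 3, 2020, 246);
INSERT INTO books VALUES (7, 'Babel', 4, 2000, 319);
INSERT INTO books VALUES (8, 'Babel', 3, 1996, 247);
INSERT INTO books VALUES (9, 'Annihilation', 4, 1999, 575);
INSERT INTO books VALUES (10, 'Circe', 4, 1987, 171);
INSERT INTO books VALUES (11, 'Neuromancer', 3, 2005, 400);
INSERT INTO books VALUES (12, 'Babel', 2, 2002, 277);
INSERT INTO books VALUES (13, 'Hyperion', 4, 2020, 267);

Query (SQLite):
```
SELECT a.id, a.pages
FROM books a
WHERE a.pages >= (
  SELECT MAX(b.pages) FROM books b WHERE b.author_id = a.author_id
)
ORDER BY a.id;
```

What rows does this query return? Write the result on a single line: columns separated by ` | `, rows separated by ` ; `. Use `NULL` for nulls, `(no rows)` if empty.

3 | 530 ; 5 | 686 ; 9 | 575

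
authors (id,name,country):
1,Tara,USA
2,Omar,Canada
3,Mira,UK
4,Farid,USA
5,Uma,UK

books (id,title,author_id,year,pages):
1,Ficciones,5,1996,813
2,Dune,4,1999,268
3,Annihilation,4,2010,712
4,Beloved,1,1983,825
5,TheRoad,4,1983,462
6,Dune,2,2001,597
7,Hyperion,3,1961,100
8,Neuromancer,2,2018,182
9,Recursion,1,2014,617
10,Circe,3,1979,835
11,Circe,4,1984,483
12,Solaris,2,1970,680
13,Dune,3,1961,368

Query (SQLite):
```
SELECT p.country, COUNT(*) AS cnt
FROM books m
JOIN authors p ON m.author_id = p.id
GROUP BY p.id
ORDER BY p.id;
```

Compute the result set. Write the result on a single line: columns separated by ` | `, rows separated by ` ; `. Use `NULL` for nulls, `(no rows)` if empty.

Join each books row to its authors via author_id.
Group joined rows by authors.id; compute COUNT(*) per group.
  1: ids {4, 9} → COUNT(*)=2
  2: ids {6, 8, 12} → COUNT(*)=3
  3: ids {7, 10, 13} → COUNT(*)=3
  4: ids {2, 3, 5, 11} → COUNT(*)=4
  5: ids {1} → COUNT(*)=1

USA | 2 ; Canada | 3 ; UK | 3 ; USA | 4 ; UK | 1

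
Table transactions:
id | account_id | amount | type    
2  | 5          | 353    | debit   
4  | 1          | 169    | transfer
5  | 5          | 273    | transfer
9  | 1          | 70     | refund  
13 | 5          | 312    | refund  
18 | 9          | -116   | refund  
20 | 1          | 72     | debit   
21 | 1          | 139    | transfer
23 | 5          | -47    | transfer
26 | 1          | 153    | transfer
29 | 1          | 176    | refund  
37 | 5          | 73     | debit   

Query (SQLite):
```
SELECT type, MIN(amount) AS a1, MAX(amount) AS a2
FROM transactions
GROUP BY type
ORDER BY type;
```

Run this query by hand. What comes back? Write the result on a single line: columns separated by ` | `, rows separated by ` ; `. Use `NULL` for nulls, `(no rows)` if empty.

debit | 72 | 353 ; refund | -116 | 312 ; transfer | -47 | 273

Group transactions by type.
Per group compute: MIN(amount), MAX(amount).
  debit: ids {2, 20, 37} → MIN(amount)=72, MAX(amount)=353
  refund: ids {9, 13, 18, 29} → MIN(amount)=-116, MAX(amount)=312
  transfer: ids {4, 5, 21, 23, 26} → MIN(amount)=-47, MAX(amount)=273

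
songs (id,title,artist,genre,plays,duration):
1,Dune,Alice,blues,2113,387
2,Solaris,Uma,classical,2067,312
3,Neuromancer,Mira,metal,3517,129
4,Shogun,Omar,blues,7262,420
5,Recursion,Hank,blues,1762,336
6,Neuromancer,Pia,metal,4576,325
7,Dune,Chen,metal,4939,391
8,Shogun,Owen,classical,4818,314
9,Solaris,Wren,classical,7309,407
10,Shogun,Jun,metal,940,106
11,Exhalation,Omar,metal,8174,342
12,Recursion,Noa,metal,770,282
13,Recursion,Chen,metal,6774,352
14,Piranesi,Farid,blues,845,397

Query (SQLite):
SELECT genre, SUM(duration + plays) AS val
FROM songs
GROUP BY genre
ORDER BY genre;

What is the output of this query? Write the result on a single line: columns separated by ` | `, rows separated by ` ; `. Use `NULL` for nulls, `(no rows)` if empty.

For each row compute duration + plays.
Group by genre; take SUM of the expression per group.
  blues: ids {1, 4, 5, 14} → SUM(duration + plays)=13522
  classical: ids {2, 8, 9} → SUM(duration + plays)=15227
  metal: ids {3, 6, 7, 10, 11, 12, 13} → SUM(duration + plays)=31617

blues | 13522 ; classical | 15227 ; metal | 31617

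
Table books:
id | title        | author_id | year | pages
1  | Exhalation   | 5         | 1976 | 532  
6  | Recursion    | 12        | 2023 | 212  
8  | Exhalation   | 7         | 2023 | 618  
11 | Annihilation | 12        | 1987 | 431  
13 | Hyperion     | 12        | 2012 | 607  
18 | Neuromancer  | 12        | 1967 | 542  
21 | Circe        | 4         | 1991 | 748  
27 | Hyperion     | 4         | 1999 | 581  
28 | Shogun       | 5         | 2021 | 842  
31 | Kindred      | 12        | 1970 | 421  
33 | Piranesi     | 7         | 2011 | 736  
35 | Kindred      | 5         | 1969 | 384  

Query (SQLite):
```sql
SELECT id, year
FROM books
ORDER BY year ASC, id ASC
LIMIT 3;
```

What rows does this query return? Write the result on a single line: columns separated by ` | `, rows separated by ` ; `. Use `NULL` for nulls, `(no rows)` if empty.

18 | 1967 ; 35 | 1969 ; 31 | 1970

Sort by year asc, tiebreak id asc: (1967, id=18), (1969, id=35), (1970, id=31), (1976, id=1), (1987, id=11), (1991, id=21) …. Take first 3.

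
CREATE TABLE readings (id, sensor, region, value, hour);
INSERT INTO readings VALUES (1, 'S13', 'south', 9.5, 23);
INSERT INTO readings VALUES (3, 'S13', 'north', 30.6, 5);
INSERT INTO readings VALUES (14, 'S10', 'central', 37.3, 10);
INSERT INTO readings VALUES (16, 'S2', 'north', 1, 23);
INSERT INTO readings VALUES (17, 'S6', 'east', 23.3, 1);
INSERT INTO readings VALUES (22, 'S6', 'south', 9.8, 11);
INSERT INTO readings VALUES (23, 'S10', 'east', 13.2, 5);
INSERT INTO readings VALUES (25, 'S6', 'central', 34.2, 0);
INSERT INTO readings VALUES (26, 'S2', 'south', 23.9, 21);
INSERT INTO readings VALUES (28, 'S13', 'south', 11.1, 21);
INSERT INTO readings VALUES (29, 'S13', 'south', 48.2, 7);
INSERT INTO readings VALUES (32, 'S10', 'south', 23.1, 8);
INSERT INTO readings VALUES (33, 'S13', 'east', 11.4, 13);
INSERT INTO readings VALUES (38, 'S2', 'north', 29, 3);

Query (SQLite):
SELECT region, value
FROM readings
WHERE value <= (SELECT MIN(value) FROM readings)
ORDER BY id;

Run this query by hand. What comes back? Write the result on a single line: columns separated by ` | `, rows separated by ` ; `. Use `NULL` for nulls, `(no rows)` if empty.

north | 1

Scalar subquery: MIN(value) over all readings rows = 1.0.
Keep rows where value <= that value.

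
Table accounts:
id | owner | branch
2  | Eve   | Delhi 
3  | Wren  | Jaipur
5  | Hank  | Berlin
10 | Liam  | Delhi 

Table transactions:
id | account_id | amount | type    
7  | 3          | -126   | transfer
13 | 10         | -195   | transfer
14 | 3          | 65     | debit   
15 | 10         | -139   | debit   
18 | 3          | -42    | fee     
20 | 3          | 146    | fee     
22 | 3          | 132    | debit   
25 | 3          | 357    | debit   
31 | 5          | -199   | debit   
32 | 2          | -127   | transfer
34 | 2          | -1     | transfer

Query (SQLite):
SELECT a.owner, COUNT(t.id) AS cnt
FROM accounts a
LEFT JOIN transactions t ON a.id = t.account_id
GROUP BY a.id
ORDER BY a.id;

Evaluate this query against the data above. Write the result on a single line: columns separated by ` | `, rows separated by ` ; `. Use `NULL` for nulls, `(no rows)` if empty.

LEFT JOIN keeps every accounts row; unmatched ones get NULL for transactions columns.
Group by accounts.id and compute COUNT(t.id). COUNT(col) of an all-NULL group is 0.
  2: ids {32, 34} → COUNT(t.id)=2
  3: ids {7, 14, 18, 20, 22, 25} → COUNT(t.id)=6
  5: ids {31} → COUNT(t.id)=1
  10: ids {13, 15} → COUNT(t.id)=2

Eve | 2 ; Wren | 6 ; Hank | 1 ; Liam | 2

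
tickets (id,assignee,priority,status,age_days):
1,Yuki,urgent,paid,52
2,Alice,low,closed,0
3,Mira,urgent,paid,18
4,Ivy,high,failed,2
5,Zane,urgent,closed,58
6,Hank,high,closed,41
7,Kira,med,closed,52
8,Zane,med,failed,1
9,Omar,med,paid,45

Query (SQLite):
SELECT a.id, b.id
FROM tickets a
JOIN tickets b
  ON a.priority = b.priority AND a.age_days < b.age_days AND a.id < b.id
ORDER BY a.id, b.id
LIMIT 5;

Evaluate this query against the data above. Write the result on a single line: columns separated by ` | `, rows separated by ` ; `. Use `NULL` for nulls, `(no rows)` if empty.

1 | 5 ; 3 | 5 ; 4 | 6 ; 8 | 9

Pairs (a,b) with same priority, a.age_days < b.age_days, a.id < b.id.
priority groups: high:{4,6} low:{2} med:{7,8,9} urgent:{1,3,5}
Ordered by (a.id, b.id); first 5.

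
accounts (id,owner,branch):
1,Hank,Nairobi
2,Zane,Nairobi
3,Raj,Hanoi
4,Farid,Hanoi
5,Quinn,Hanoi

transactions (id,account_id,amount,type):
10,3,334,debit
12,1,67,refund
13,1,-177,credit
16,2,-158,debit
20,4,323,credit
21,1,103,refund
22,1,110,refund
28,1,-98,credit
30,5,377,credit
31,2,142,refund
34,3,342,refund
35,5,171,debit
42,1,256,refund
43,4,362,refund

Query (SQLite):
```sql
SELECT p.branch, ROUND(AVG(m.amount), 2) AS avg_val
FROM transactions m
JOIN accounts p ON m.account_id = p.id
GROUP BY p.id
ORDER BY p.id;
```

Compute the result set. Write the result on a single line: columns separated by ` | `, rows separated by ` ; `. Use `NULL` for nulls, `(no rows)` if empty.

Nairobi | 43.5 ; Nairobi | -8 ; Hanoi | 338 ; Hanoi | 342.5 ; Hanoi | 274

Join each transactions row to its accounts via account_id.
Group joined rows by accounts.id; compute ROUND(AVG(m.amount), 2) per group.
  1: ids {12, 13, 21, 22, 28, 42} → ROUND(AVG(m.amount), 2)=43.5
  2: ids {16, 31} → ROUND(AVG(m.amount), 2)=-8
  3: ids {10, 34} → ROUND(AVG(m.amount), 2)=338
  4: ids {20, 43} → ROUND(AVG(m.amount), 2)=342.5
  5: ids {30, 35} → ROUND(AVG(m.amount), 2)=274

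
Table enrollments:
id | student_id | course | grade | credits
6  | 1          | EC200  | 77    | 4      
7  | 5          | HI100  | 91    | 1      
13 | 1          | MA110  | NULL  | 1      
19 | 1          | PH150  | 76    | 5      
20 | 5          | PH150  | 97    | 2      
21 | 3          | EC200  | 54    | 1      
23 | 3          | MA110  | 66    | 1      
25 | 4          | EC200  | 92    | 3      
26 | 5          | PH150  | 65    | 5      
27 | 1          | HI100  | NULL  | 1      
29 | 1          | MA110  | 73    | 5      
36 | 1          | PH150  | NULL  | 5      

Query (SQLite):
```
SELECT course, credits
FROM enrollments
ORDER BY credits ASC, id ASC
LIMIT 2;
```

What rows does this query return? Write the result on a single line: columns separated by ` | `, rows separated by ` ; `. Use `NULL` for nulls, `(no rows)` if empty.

HI100 | 1 ; MA110 | 1

Sort by credits asc, tiebreak id asc: (1, id=7), (1, id=13), (1, id=21), (1, id=23), (1, id=27) …. Take first 2.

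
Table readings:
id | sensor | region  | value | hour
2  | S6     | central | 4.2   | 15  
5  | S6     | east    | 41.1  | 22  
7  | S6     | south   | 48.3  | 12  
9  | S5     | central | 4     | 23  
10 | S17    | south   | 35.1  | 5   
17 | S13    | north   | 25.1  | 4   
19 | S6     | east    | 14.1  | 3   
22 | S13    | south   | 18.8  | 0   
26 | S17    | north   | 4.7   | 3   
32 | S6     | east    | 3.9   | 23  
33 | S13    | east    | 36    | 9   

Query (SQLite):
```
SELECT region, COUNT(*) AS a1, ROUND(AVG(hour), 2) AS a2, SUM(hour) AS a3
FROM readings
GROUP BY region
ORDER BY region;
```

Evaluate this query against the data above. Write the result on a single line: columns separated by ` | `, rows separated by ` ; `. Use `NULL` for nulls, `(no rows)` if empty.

central | 2 | 19 | 38 ; east | 4 | 14.25 | 57 ; north | 2 | 3.5 | 7 ; south | 3 | 5.67 | 17

Group readings by region.
Per group compute: COUNT(*), ROUND(AVG(hour), 2), SUM(hour).
  central: ids {2, 9} → COUNT(*)=2, ROUND(AVG(hour), 2)=19, SUM(hour)=38
  east: ids {5, 19, 32, 33} → COUNT(*)=4, ROUND(AVG(hour), 2)=14.25, SUM(hour)=57
  north: ids {17, 26} → COUNT(*)=2, ROUND(AVG(hour), 2)=3.5, SUM(hour)=7
  south: ids {7, 10, 22} → COUNT(*)=3, ROUND(AVG(hour), 2)=5.67, SUM(hour)=17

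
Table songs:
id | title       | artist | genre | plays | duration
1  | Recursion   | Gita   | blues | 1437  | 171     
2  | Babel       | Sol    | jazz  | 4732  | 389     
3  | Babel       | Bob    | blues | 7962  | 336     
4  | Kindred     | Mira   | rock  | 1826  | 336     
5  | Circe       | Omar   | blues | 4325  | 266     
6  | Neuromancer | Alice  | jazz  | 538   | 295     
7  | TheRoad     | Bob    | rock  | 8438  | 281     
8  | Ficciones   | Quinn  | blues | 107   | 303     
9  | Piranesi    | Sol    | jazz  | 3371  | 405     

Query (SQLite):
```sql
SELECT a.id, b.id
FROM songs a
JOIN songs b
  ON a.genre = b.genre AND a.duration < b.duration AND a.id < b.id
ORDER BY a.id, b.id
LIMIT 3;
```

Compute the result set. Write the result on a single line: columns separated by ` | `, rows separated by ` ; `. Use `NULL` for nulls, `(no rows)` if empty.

1 | 3 ; 1 | 5 ; 1 | 8

Pairs (a,b) with same genre, a.duration < b.duration, a.id < b.id.
genre groups: blues:{1,3,5,8} jazz:{2,6,9} rock:{4,7}
Ordered by (a.id, b.id); first 3.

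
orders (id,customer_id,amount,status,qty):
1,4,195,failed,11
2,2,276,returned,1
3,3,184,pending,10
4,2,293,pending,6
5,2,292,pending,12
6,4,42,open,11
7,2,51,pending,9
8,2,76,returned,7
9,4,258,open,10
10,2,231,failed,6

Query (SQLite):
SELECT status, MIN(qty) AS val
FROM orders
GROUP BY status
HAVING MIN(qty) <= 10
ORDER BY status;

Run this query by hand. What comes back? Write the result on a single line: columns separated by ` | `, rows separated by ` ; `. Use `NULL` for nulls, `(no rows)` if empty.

Partition orders by status; compute MIN(qty) within each group.
HAVING: keep groups where MIN(qty) <= 10.
  failed: ids {1, 10} → MIN(qty)=6
  open: ids {6, 9} → MIN(qty)=10
  pending: ids {3, 4, 5, 7} → MIN(qty)=6
  returned: ids {2, 8} → MIN(qty)=1

failed | 6 ; open | 10 ; pending | 6 ; returned | 1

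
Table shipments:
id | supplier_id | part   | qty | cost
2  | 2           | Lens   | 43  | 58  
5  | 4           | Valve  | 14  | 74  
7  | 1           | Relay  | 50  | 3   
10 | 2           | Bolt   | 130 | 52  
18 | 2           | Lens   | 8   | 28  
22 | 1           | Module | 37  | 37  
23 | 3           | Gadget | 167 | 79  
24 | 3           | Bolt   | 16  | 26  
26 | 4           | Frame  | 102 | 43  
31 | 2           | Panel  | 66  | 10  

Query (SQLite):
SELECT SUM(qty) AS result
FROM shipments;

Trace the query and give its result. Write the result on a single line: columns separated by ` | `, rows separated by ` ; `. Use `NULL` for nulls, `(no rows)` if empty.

All qty values: [43, 14, 50, 130, 8, 37, 167, 16, 102, 66].
SUM of non-NULL values = 633.

633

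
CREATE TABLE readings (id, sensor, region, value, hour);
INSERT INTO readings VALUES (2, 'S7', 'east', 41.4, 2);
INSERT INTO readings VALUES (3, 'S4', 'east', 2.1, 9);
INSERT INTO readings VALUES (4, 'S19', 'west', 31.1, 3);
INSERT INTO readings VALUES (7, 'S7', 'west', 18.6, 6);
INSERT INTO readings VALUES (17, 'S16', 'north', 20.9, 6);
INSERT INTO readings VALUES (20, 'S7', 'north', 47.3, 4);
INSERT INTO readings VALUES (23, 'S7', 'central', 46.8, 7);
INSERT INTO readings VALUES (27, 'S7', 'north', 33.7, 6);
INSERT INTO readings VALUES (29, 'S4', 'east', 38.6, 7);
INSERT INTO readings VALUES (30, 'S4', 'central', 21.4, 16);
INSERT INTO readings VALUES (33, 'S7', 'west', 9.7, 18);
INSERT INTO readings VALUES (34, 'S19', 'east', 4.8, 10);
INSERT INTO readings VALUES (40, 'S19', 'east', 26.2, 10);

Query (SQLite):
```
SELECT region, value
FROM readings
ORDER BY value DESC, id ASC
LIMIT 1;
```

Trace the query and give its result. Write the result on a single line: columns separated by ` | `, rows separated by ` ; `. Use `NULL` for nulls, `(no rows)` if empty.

Sort by value desc, tiebreak id asc: (47.3, id=20), (46.8, id=23), (41.4, id=2), (38.6, id=29) …. Take first 1.

north | 47.3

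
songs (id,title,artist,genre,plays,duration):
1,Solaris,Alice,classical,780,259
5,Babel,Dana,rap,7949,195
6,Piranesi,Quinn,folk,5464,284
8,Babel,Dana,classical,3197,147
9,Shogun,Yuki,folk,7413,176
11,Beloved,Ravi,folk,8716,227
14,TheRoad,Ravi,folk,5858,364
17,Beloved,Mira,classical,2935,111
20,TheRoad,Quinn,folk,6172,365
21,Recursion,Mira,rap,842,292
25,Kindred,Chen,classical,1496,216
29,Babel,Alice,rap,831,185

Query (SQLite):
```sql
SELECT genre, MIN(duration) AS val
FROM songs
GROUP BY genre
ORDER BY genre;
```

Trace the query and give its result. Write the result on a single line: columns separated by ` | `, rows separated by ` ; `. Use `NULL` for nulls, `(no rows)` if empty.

classical | 111 ; folk | 176 ; rap | 185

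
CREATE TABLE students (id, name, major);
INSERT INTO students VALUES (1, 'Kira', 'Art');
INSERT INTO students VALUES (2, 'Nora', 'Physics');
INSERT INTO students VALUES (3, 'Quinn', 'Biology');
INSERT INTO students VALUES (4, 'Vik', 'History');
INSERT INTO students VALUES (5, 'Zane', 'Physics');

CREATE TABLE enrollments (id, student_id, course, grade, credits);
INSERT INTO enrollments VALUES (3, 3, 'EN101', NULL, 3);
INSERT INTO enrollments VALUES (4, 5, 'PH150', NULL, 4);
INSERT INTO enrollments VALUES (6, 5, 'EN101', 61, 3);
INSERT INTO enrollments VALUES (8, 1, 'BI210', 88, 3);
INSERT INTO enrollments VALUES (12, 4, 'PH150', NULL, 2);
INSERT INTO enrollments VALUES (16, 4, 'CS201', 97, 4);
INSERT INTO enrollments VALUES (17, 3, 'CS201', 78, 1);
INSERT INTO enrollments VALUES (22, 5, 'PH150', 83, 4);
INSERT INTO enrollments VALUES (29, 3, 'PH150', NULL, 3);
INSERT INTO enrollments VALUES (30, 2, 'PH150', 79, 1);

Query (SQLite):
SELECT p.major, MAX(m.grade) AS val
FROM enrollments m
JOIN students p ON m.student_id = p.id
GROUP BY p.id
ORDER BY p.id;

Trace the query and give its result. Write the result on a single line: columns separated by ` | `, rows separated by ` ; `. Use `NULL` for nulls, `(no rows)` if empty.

Join each enrollments row to its students via student_id.
Group joined rows by students.id; compute MAX(m.grade) per group.
  1: ids {8} → MAX(m.grade)=88
  2: ids {30} → MAX(m.grade)=79
  3: ids {3, 17, 29} → MAX(m.grade)=78
  4: ids {12, 16} → MAX(m.grade)=97
  5: ids {4, 6, 22} → MAX(m.grade)=83

Art | 88 ; Physics | 79 ; Biology | 78 ; History | 97 ; Physics | 83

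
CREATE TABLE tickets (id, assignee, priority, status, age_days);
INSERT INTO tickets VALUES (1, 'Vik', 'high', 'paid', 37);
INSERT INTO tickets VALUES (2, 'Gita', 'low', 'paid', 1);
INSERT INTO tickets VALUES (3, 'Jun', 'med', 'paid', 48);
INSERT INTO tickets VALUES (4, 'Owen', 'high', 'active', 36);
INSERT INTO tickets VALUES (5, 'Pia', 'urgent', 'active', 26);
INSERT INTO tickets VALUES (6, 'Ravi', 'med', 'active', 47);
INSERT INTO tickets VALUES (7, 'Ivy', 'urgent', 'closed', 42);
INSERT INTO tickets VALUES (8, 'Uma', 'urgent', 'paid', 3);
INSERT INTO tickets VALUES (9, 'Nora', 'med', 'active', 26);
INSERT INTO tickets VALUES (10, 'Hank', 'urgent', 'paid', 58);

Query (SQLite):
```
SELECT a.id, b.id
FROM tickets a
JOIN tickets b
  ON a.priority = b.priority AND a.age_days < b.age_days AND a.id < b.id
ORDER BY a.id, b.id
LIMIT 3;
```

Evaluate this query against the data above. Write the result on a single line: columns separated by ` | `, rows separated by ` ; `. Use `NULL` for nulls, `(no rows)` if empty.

Pairs (a,b) with same priority, a.age_days < b.age_days, a.id < b.id.
priority groups: high:{1,4} low:{2} med:{3,6,9} urgent:{5,7,8,10}
Ordered by (a.id, b.id); first 3.

5 | 7 ; 5 | 10 ; 7 | 10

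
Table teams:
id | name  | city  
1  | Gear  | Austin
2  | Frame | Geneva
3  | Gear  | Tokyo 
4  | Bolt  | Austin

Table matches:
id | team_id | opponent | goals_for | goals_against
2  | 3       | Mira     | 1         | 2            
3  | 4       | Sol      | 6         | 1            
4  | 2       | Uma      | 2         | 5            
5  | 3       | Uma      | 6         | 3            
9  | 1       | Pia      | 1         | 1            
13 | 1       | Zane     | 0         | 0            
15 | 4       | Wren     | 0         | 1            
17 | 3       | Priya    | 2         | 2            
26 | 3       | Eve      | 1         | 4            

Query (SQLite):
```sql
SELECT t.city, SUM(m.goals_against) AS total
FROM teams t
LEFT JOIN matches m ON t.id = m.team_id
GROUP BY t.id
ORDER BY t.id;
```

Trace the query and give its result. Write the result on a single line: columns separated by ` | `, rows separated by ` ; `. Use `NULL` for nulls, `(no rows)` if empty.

Austin | 1 ; Geneva | 5 ; Tokyo | 11 ; Austin | 2

LEFT JOIN keeps every teams row; unmatched ones get NULL for matches columns.
Group by teams.id and compute SUM(m.goals_against). SUM over an all-NULL group is NULL.
  1: ids {9, 13} → SUM(m.goals_against)=1
  2: ids {4} → SUM(m.goals_against)=5
  3: ids {2, 5, 17, 26} → SUM(m.goals_against)=11
  4: ids {3, 15} → SUM(m.goals_against)=2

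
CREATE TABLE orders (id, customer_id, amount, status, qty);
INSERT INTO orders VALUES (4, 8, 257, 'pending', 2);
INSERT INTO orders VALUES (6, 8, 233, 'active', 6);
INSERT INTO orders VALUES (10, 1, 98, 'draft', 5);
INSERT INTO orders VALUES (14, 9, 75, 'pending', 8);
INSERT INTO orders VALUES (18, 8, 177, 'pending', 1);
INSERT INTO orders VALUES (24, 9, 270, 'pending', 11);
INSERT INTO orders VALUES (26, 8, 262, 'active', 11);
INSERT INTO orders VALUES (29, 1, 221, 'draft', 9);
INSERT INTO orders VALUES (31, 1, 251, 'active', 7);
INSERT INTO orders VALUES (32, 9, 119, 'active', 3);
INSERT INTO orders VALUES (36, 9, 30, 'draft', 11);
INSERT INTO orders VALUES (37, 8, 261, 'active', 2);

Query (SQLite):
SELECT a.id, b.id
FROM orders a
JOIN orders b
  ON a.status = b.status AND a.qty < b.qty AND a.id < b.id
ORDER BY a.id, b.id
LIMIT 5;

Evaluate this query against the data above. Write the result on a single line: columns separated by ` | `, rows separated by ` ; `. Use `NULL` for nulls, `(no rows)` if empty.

4 | 14 ; 4 | 24 ; 6 | 26 ; 6 | 31 ; 10 | 29

Pairs (a,b) with same status, a.qty < b.qty, a.id < b.id.
status groups: active:{6,26,31,32,37} draft:{10,29,36} pending:{4,14,18,24}
Ordered by (a.id, b.id); first 5.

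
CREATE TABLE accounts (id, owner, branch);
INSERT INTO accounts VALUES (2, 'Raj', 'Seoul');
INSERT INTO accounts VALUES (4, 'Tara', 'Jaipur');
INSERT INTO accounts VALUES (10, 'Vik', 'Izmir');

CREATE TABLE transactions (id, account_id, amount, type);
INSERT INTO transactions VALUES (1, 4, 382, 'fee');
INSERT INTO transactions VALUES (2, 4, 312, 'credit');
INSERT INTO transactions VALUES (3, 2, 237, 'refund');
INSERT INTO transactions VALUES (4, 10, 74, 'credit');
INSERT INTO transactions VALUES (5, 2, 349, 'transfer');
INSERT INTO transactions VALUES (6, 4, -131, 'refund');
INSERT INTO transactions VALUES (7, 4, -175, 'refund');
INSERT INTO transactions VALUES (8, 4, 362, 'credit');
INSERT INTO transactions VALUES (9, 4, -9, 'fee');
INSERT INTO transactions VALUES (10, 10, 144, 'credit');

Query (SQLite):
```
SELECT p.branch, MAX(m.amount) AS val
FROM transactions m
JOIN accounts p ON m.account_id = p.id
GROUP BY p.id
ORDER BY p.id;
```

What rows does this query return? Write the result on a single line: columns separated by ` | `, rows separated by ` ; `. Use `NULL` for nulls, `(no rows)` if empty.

Seoul | 349 ; Jaipur | 382 ; Izmir | 144

Join each transactions row to its accounts via account_id.
Group joined rows by accounts.id; compute MAX(m.amount) per group.
  2: ids {3, 5} → MAX(m.amount)=349
  4: ids {1, 2, 6, 7, 8, 9} → MAX(m.amount)=382
  10: ids {4, 10} → MAX(m.amount)=144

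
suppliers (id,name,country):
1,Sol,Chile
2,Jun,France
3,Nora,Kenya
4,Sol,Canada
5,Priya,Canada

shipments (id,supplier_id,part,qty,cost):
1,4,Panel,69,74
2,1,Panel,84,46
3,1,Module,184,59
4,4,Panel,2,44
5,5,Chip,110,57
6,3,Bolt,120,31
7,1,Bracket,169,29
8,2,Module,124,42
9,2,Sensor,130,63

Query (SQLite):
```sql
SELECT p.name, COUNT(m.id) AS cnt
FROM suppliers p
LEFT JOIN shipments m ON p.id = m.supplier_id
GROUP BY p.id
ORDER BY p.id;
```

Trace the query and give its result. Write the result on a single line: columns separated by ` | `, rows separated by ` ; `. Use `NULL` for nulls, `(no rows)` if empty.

LEFT JOIN keeps every suppliers row; unmatched ones get NULL for shipments columns.
Group by suppliers.id and compute COUNT(m.id). COUNT(col) of an all-NULL group is 0.
  1: ids {2, 3, 7} → COUNT(m.id)=3
  2: ids {8, 9} → COUNT(m.id)=2
  3: ids {6} → COUNT(m.id)=1
  4: ids {1, 4} → COUNT(m.id)=2
  5: ids {5} → COUNT(m.id)=1

Sol | 3 ; Jun | 2 ; Nora | 1 ; Sol | 2 ; Priya | 1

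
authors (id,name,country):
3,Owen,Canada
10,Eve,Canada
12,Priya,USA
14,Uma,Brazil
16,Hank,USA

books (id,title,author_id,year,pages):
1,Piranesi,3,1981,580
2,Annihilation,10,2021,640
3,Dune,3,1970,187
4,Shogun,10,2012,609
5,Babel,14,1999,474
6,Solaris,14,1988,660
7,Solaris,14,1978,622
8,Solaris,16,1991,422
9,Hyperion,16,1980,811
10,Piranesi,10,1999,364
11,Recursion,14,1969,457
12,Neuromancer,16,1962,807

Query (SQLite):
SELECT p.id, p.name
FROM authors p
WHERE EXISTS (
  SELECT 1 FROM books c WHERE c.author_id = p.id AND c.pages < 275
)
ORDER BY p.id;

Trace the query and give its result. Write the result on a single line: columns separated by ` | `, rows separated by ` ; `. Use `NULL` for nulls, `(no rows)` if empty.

3 | Owen

For each authors row, check whether any books with matching author_id has pages < 275.
Keep rows where that is true.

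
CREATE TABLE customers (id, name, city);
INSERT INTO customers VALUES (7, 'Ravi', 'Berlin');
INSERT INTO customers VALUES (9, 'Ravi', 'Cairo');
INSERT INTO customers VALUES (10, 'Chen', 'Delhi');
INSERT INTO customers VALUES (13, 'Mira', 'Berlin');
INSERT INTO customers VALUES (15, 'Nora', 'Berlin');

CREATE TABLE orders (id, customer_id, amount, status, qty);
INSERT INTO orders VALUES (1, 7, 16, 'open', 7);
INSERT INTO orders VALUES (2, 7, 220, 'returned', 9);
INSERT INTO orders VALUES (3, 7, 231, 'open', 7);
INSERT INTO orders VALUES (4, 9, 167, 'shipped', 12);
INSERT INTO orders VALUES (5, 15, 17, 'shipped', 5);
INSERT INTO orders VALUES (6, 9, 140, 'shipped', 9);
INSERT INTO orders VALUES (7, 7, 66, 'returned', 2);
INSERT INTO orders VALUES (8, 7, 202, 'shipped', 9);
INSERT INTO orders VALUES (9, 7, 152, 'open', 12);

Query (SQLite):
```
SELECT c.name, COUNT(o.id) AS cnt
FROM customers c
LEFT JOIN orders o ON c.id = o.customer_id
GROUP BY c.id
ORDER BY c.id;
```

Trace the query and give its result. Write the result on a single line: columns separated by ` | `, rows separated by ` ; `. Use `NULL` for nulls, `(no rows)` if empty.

LEFT JOIN keeps every customers row; unmatched ones get NULL for orders columns.
Group by customers.id and compute COUNT(o.id). COUNT(col) of an all-NULL group is 0.
  7: ids {1, 2, 3, 7, 8, 9} → COUNT(o.id)=6
  9: ids {4, 6} → COUNT(o.id)=2
  10: ids {—} → COUNT(o.id)=0
  13: ids {—} → COUNT(o.id)=0
  15: ids {5} → COUNT(o.id)=1

Ravi | 6 ; Ravi | 2 ; Chen | 0 ; Mira | 0 ; Nora | 1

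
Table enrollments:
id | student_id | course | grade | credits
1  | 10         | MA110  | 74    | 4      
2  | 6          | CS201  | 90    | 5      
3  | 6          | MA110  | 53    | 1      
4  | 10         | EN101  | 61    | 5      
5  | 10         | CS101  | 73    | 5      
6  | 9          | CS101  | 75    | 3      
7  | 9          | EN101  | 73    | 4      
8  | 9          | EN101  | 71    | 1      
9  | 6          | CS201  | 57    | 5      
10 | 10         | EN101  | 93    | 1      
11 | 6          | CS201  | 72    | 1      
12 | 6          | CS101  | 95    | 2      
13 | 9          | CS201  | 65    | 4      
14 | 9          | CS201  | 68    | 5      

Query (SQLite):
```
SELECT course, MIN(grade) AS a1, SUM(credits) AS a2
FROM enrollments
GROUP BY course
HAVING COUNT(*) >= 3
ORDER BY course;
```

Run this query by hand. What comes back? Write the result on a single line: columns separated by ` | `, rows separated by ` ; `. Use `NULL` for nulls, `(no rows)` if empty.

CS101 | 73 | 10 ; CS201 | 57 | 20 ; EN101 | 61 | 11

Group enrollments by course.
Per group compute: MIN(grade), SUM(credits).
HAVING: drop groups with fewer than 3 rows.
  CS101: ids {5, 6, 12} → MIN(grade)=73, SUM(credits)=10
  CS201: ids {2, 9, 11, 13, 14} → MIN(grade)=57, SUM(credits)=20
  EN101: ids {4, 7, 8, 10} → MIN(grade)=61, SUM(credits)=11
  MA110: ids {1, 3} → MIN(grade)=53, SUM(credits)=5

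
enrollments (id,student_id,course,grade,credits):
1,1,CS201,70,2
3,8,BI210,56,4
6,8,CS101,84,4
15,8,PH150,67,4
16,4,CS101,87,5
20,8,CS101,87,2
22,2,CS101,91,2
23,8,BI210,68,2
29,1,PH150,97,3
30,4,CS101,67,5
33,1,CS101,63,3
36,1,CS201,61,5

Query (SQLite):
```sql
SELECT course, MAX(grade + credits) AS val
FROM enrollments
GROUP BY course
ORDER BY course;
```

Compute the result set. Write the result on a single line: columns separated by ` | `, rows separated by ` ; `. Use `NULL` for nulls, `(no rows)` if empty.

BI210 | 70 ; CS101 | 93 ; CS201 | 72 ; PH150 | 100

For each row compute grade + credits.
Group by course; take MAX of the expression per group.
  BI210: ids {3, 23} → MAX(grade + credits)=70
  CS101: ids {6, 16, 20, 22, 30, 33} → MAX(grade + credits)=93
  CS201: ids {1, 36} → MAX(grade + credits)=72
  PH150: ids {15, 29} → MAX(grade + credits)=100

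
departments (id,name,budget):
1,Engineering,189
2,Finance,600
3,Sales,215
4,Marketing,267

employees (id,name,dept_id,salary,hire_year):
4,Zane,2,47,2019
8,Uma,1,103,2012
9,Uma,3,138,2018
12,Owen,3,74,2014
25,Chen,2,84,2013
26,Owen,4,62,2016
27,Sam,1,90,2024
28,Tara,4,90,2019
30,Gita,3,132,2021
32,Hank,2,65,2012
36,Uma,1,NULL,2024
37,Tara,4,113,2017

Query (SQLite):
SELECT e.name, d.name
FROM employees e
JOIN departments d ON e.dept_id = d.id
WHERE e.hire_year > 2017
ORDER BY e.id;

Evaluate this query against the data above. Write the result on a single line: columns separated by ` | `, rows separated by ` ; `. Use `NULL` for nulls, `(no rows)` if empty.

Each employees row matches the departments row where dept_id = departments.id.
Then keep rows with e.hire_year > 2017.

Zane | Finance ; Uma | Sales ; Sam | Engineering ; Tara | Marketing ; Gita | Sales ; Uma | Engineering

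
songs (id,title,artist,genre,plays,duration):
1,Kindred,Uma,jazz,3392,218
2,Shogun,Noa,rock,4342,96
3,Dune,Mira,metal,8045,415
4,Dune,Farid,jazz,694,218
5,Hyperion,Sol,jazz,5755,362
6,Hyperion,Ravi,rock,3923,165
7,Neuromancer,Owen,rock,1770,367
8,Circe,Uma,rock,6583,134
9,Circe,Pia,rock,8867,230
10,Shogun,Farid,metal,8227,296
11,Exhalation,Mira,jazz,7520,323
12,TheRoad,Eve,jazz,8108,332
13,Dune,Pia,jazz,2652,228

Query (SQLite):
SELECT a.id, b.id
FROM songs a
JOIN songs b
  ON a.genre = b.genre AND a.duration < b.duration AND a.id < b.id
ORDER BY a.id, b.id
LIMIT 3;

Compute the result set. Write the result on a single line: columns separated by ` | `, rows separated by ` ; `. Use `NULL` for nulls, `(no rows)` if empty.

1 | 5 ; 1 | 11 ; 1 | 12

Pairs (a,b) with same genre, a.duration < b.duration, a.id < b.id.
genre groups: jazz:{1,4,5,11,12,13} metal:{3,10} rock:{2,6,7,8,9}
Ordered by (a.id, b.id); first 3.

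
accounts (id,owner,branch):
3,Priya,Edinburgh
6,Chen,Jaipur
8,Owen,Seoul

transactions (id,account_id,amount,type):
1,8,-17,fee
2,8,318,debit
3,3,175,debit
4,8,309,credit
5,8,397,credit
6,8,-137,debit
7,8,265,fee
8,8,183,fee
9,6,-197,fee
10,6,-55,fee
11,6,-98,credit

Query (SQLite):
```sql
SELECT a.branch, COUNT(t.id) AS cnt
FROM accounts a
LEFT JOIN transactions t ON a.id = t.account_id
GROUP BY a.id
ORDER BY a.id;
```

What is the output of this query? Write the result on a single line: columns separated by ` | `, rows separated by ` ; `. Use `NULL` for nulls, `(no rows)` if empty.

LEFT JOIN keeps every accounts row; unmatched ones get NULL for transactions columns.
Group by accounts.id and compute COUNT(t.id). COUNT(col) of an all-NULL group is 0.
  3: ids {3} → COUNT(t.id)=1
  6: ids {9, 10, 11} → COUNT(t.id)=3
  8: ids {1, 2, 4, 5, 6, 7, 8} → COUNT(t.id)=7

Edinburgh | 1 ; Jaipur | 3 ; Seoul | 7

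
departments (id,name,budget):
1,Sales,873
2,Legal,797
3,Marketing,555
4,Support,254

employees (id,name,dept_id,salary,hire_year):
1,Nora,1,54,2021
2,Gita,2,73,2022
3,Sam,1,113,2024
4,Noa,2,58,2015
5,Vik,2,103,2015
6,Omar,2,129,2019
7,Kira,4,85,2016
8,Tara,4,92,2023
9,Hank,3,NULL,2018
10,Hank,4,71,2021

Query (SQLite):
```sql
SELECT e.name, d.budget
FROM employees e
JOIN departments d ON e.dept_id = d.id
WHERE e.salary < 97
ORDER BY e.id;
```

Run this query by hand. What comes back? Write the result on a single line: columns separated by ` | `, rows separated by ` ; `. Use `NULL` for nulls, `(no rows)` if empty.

Nora | 873 ; Gita | 797 ; Noa | 797 ; Kira | 254 ; Tara | 254 ; Hank | 254

Each employees row matches the departments row where dept_id = departments.id.
Then keep rows with e.salary < 97.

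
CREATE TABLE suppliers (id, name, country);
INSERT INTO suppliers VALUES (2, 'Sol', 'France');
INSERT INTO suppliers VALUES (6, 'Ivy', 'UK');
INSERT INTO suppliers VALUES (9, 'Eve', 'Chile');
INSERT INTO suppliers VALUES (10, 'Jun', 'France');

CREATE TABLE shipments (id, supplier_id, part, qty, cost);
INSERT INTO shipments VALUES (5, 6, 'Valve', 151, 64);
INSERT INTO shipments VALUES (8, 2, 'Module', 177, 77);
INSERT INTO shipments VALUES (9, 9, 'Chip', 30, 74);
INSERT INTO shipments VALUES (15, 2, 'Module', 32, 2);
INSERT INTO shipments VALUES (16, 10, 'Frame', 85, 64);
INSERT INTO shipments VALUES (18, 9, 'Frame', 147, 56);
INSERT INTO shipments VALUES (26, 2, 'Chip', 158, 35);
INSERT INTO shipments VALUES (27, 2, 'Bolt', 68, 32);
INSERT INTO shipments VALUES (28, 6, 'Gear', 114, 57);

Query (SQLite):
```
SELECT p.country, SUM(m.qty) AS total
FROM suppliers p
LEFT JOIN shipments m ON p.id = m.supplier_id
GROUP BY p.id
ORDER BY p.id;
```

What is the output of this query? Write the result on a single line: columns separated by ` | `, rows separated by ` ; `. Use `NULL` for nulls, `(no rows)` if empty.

LEFT JOIN keeps every suppliers row; unmatched ones get NULL for shipments columns.
Group by suppliers.id and compute SUM(m.qty). SUM over an all-NULL group is NULL.
  2: ids {8, 15, 26, 27} → SUM(m.qty)=435
  6: ids {5, 28} → SUM(m.qty)=265
  9: ids {9, 18} → SUM(m.qty)=177
  10: ids {16} → SUM(m.qty)=85

France | 435 ; UK | 265 ; Chile | 177 ; France | 85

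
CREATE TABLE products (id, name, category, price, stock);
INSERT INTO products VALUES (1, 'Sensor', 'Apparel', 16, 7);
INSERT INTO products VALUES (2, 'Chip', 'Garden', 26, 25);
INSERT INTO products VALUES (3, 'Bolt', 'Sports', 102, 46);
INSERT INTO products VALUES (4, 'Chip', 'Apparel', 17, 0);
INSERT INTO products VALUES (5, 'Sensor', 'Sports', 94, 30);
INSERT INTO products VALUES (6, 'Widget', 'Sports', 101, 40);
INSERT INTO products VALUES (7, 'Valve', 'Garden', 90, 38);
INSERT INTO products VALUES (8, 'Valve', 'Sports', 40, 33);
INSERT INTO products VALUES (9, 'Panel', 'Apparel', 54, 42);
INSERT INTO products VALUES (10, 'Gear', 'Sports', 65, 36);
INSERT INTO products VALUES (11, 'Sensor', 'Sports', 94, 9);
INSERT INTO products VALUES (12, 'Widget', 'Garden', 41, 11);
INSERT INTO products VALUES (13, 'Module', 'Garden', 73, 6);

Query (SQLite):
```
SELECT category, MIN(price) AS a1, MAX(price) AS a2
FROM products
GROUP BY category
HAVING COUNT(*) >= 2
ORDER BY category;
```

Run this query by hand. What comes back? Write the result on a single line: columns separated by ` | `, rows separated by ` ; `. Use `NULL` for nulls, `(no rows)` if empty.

Apparel | 16 | 54 ; Garden | 26 | 90 ; Sports | 40 | 102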